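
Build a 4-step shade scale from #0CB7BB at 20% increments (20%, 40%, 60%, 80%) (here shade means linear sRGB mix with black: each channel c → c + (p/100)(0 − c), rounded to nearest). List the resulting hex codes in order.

#0CB7BB is rgb(12, 183, 187).
20%: (12 − 2.4 = 9.6→10, 183 − 36.6 = 146.4→146, 187 − 37.4 = 149.6→150) → #0A9296
40%: (12 − 4.8 = 7.2→7, 183 − 73.2 = 109.8→110, 187 − 74.8 = 112.2→112) → #076E70
60%: (12 − 7.2 = 4.8→5, 183 − 109.8 = 73.2→73, 187 − 112.2 = 74.8→75) → #05494B
80%: (12 − 9.6 = 2.4→2, 183 − 146.4 = 36.6→37, 187 − 149.6 = 37.4→37) → #022525

#0A9296, #076E70, #05494B, #022525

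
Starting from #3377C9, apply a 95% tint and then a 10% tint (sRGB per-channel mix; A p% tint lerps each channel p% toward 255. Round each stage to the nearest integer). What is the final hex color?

#3377C9 is rgb(51, 119, 201).
A 95% tint moves each channel 95% toward 255:
  R: 51 + 0.95×(255−51) = 51 + 193.8 = 244.8 → 245
  G: 119 + 0.95×(255−119) = 119 + 129.2 = 248.2 → 248
  B: 201 + 51.3 = 252.3 → 252
After the tint: rgb(245, 248, 252) = #F5F8FC.
A 10% tint moves each channel 10% toward 255:
  R: 245 + 1 = 246 → 246
  G: 248 + 0.7 = 248.7 → 249
  B: 252 + 0.1×(255−252) = 252 + 0.3 = 252.3 → 252
rgb(246, 249, 252) = #F6F9FC.

#F6F9FC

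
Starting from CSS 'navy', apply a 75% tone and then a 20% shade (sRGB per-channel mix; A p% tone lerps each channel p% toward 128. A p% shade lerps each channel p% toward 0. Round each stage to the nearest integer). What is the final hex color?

CSS navy is rgb(0, 0, 128).
Lerp each channel 75% toward 128:
  R: 0 + 96 = 96 → 96
  G: 0 + 96 = 96 → 96
  B: 128 + 0.75×(128−128) = 128 + 0 = 128 → 128
After the tone: rgb(96, 96, 128) = #606080.
Per channel, c → c + 0.2(0 − c):
  R: 96 − 19.2 = 76.8 → 77
  G: 96 + 0.2×(0−96) = 96 − 19.2 = 76.8 → 77
  B: 128 + 0.2×(0−128) = 128 − 25.6 = 102.4 → 102
rgb(77, 77, 102) = #4D4D66.

#4D4D66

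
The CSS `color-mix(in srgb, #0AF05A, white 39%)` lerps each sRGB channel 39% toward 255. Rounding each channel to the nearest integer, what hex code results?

#6AF69A

#0AF05A is rgb(10, 240, 90).
Lerp each channel 39% toward 255:
  R: 10 + 0.39×(255−10) = 10 + 95.55 = 105.55 → 106
  G: 240 + 0.39×(255−240) = 240 + 5.85 = 245.85 → 246
  B: 90 + 64.35 = 154.35 → 154
rgb(106, 246, 154) = #6AF69A.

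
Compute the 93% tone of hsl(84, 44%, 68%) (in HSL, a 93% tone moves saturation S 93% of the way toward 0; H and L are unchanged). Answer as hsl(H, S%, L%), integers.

S moves 93% from 44 toward 0: 44 − 40.92 = 3.08 → 3.
H and L are unchanged.

hsl(84, 3%, 68%)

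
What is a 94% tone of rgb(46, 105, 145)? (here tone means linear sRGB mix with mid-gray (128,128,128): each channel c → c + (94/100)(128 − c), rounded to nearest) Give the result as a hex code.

Lerp each channel 94% toward 128:
  R: 46 + 0.94×(128−46) = 46 + 77.08 = 123.08 → 123
  G: 105 + 0.94×(128−105) = 105 + 21.62 = 126.62 → 127
  B: 145 − 15.98 = 129.02 → 129
rgb(123, 127, 129) = #7B7F81.

#7B7F81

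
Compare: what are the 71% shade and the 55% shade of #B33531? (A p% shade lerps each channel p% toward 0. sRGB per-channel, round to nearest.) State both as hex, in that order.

#B33531 is rgb(179, 53, 49).
71% shade:
  R: 179 + 0.71×(0−179) = 179 − 127.09 = 51.91 → 52
  G: 53 − 37.63 = 15.37 → 15
  B: 49 + 0.71×(0−49) = 49 − 34.79 = 14.21 → 14
  → #340F0E
55% shade:
  R: 179 − 98.45 = 80.55 → 81
  G: 53 + 0.55×(0−53) = 53 − 29.15 = 23.85 → 24
  B: 49 + 0.55×(0−49) = 49 − 26.95 = 22.05 → 22
  → #511816

#340F0E, #511816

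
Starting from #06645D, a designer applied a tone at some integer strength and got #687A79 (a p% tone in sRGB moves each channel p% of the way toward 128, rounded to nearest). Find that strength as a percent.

#06645D is rgb(6, 100, 93); #687A79 is rgb(104, 122, 121).
On the R channel (widest range): 104 ≈ 6 + (p/100)(128 − 6), so p ≈ 100×(104 − 6)/(128 − 6) = 9800/122 = 80.33.
p = 80 reproduces all three channels after rounding.

80%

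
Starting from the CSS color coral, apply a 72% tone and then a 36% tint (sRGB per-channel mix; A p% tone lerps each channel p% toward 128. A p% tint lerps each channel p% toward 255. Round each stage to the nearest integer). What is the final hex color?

CSS coral is rgb(255, 127, 80).
Per channel, c → c + 0.72(128 − c):
  R: 255 + 0.72×(128−255) = 255 − 91.44 = 163.56 → 164
  G: 127 + 0.72 = 127.72 → 128
  B: 80 + 0.72×(128−80) = 80 + 34.56 = 114.56 → 115
After the tone: rgb(164, 128, 115) = #A48073.
Lerp each channel 36% toward 255:
  R: 164 + 0.36×(255−164) = 164 + 32.76 = 196.76 → 197
  G: 128 + 0.36×(255−128) = 128 + 45.72 = 173.72 → 174
  B: 115 + 50.4 = 165.4 → 165
rgb(197, 174, 165) = #C5AEA5.

#C5AEA5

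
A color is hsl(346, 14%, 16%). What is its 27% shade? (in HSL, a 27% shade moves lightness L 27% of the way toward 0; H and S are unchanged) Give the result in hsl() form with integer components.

L moves 27% from 16 toward 0: 16 − 4.32 = 11.68 → 12.
H and S are unchanged.

hsl(346, 14%, 12%)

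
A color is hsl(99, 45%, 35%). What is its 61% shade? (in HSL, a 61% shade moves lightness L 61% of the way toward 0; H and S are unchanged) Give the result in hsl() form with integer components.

hsl(99, 45%, 14%)

L moves 61% from 35 toward 0: 35 − 21.35 = 13.65 → 14.
H and S are unchanged.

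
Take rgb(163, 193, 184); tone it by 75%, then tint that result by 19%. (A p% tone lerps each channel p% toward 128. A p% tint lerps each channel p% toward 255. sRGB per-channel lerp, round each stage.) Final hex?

#9FA5A3

A 75% tone moves each channel 75% toward 128:
  R: 163 − 26.25 = 136.75 → 137
  G: 193 − 48.75 = 144.25 → 144
  B: 184 + 0.75×(128−184) = 184 − 42 = 142 → 142
After the tone: rgb(137, 144, 142) = #89908E.
A 19% tint moves each channel 19% toward 255:
  R: 137 + 0.19×(255−137) = 137 + 22.42 = 159.42 → 159
  G: 144 + 0.19×(255−144) = 144 + 21.09 = 165.09 → 165
  B: 142 + 0.19×(255−142) = 142 + 21.47 = 163.47 → 163
rgb(159, 165, 163) = #9FA5A3.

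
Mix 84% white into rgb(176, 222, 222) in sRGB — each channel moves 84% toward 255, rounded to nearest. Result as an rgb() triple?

rgb(242, 250, 250)

Per channel, c → c + 0.84(255 − c):
  R: 176 + 66.36 = 242.36 → 242
  G: 222 + 27.72 = 249.72 → 250
  B: 222 + 0.84×(255−222) = 222 + 27.72 = 249.72 → 250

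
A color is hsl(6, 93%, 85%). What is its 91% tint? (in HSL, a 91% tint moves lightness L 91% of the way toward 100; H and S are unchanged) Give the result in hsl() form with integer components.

hsl(6, 93%, 99%)

L moves 91% from 85 toward 100: 85 + 13.65 = 98.65 → 99.
H and S are unchanged.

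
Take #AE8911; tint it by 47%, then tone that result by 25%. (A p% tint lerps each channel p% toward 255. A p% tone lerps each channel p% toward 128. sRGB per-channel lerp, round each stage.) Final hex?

#BFB081

#AE8911 is rgb(174, 137, 17).
Lerp each channel 47% toward 255:
  R: 174 + 38.07 = 212.07 → 212
  G: 137 + 0.47×(255−137) = 137 + 55.46 = 192.46 → 192
  B: 17 + 0.47×(255−17) = 17 + 111.86 = 128.86 → 129
After the tint: rgb(212, 192, 129) = #D4C081.
Per channel, c → c + 0.25(128 − c):
  R: 212 + 0.25×(128−212) = 212 − 21 = 191 → 191
  G: 192 − 16 = 176 → 176
  B: 129 + 0.25×(128−129) = 129 − 0.25 = 128.75 → 129
rgb(191, 176, 129) = #BFB081.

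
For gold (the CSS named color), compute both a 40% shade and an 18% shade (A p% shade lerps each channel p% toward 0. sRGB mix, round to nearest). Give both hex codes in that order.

CSS gold is rgb(255, 215, 0).
40% shade:
  R: 255 + 0.4×(0−255) = 255 − 102 = 153 → 153
  G: 215 + 0.4×(0−215) = 215 − 86 = 129 → 129
  B: 0 + 0 = 0 → 0
  → #998100
18% shade:
  R: 255 + 0.18×(0−255) = 255 − 45.9 = 209.1 → 209
  G: 215 − 38.7 = 176.3 → 176
  B: 0 + 0.18×(0−0) = 0 + 0 = 0 → 0
  → #D1B000

#998100, #D1B000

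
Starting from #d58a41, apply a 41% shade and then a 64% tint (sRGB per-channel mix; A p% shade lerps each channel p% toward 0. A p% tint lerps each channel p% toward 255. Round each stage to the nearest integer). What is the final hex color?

#d58a41 is rgb(213, 138, 65).
Per channel, c → c + 0.41(0 − c):
  R: 213 − 87.33 = 125.67 → 126
  G: 138 + 0.41×(0−138) = 138 − 56.58 = 81.42 → 81
  B: 65 + 0.41×(0−65) = 65 − 26.65 = 38.35 → 38
After the shade: rgb(126, 81, 38) = #7e5126.
A 64% tint moves each channel 64% toward 255:
  R: 126 + 82.56 = 208.56 → 209
  G: 81 + 0.64×(255−81) = 81 + 111.36 = 192.36 → 192
  B: 38 + 0.64×(255−38) = 38 + 138.88 = 176.88 → 177
rgb(209, 192, 177) = #d1c0b1.

#d1c0b1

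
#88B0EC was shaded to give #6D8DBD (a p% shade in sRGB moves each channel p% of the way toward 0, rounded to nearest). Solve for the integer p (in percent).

#88B0EC is rgb(136, 176, 236); #6D8DBD is rgb(109, 141, 189).
On the B channel (widest range): 189 ≈ 236 + (p/100)(0 − 236), so p ≈ 100×(189 − 236)/(0 − 236) = -4700/-236 = 19.92.
p = 20 reproduces all three channels after rounding.

20%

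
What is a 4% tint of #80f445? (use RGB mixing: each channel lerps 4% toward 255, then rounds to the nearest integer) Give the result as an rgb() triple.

#80f445 is rgb(128, 244, 69).
Lerp each channel 4% toward 255:
  R: 128 + 5.08 = 133.08 → 133
  G: 244 + 0.04×(255−244) = 244 + 0.44 = 244.44 → 244
  B: 69 + 0.04×(255−69) = 69 + 7.44 = 76.44 → 76

rgb(133, 244, 76)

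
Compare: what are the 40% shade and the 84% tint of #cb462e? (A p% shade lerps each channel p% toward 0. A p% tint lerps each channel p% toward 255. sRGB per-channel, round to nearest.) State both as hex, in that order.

#cb462e is rgb(203, 70, 46).
40% shade:
  R: 203 − 81.2 = 121.8 → 122
  G: 70 − 28 = 42 → 42
  B: 46 + 0.4×(0−46) = 46 − 18.4 = 27.6 → 28
  → #7a2a1c
84% tint:
  R: 203 + 43.68 = 246.68 → 247
  G: 70 + 0.84×(255−70) = 70 + 155.4 = 225.4 → 225
  B: 46 + 175.56 = 221.56 → 222
  → #f7e1de

#7a2a1c, #f7e1de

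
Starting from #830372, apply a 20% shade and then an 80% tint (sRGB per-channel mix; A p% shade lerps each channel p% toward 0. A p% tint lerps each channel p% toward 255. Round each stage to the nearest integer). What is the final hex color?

#830372 is rgb(131, 3, 114).
A 20% shade moves each channel 20% toward 0:
  R: 131 + 0.2×(0−131) = 131 − 26.2 = 104.8 → 105
  G: 3 − 0.6 = 2.4 → 2
  B: 114 − 22.8 = 91.2 → 91
After the shade: rgb(105, 2, 91) = #69025b.
Lerp each channel 80% toward 255:
  R: 105 + 120 = 225 → 225
  G: 2 + 0.8×(255−2) = 2 + 202.4 = 204.4 → 204
  B: 91 + 131.2 = 222.2 → 222
rgb(225, 204, 222) = #e1ccde.

#e1ccde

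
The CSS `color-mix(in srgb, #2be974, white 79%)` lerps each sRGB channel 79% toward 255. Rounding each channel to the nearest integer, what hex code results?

#2be974 is rgb(43, 233, 116).
Lerp each channel 79% toward 255:
  R: 43 + 167.48 = 210.48 → 210
  G: 233 + 0.79×(255−233) = 233 + 17.38 = 250.38 → 250
  B: 116 + 109.81 = 225.81 → 226
rgb(210, 250, 226) = #d2fae2.

#d2fae2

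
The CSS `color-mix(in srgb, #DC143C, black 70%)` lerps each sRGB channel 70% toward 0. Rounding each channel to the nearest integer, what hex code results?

#420612

#DC143C is rgb(220, 20, 60).
A 70% shade moves each channel 70% toward 0:
  R: 220 − 154 = 66 → 66
  G: 20 + 0.7×(0−20) = 20 − 14 = 6 → 6
  B: 60 − 42 = 18 → 18
rgb(66, 6, 18) = #420612.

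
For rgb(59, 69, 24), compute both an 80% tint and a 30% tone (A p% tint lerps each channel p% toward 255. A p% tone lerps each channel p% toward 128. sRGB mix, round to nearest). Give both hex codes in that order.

#D8DAD1, #505737

80% tint:
  R: 59 + 156.8 = 215.8 → 216
  G: 69 + 0.8×(255−69) = 69 + 148.8 = 217.8 → 218
  B: 24 + 184.8 = 208.8 → 209
  → #D8DAD1
30% tone:
  R: 59 + 0.3×(128−59) = 59 + 20.7 = 79.7 → 80
  G: 69 + 0.3×(128−69) = 69 + 17.7 = 86.7 → 87
  B: 24 + 0.3×(128−24) = 24 + 31.2 = 55.2 → 55
  → #505737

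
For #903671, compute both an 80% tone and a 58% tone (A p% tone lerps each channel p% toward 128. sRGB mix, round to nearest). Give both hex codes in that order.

#903671 is rgb(144, 54, 113).
80% tone:
  R: 144 + 0.8×(128−144) = 144 − 12.8 = 131.2 → 131
  G: 54 + 59.2 = 113.2 → 113
  B: 113 + 12 = 125 → 125
  → #83717d
58% tone:
  R: 144 + 0.58×(128−144) = 144 − 9.28 = 134.72 → 135
  G: 54 + 42.92 = 96.92 → 97
  B: 113 + 8.7 = 121.7 → 122
  → #87617a

#83717d, #87617a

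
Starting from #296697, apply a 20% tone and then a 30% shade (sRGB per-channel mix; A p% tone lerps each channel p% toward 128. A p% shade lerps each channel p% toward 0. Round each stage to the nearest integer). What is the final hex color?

#294B66

#296697 is rgb(41, 102, 151).
Per channel, c → c + 0.2(128 − c):
  R: 41 + 17.4 = 58.4 → 58
  G: 102 + 5.2 = 107.2 → 107
  B: 151 + 0.2×(128−151) = 151 − 4.6 = 146.4 → 146
After the tone: rgb(58, 107, 146) = #3A6B92.
Per channel, c → c + 0.3(0 − c):
  R: 58 − 17.4 = 40.6 → 41
  G: 107 − 32.1 = 74.9 → 75
  B: 146 + 0.3×(0−146) = 146 − 43.8 = 102.2 → 102
rgb(41, 75, 102) = #294B66.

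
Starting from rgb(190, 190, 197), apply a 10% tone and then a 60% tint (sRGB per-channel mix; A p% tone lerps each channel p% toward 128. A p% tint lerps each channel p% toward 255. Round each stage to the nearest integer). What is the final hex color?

#E3E3E5

Lerp each channel 10% toward 128:
  R: 190 − 6.2 = 183.8 → 184
  G: 190 + 0.1×(128−190) = 190 − 6.2 = 183.8 → 184
  B: 197 − 6.9 = 190.1 → 190
After the tone: rgb(184, 184, 190) = #B8B8BE.
A 60% tint moves each channel 60% toward 255:
  R: 184 + 0.6×(255−184) = 184 + 42.6 = 226.6 → 227
  G: 184 + 42.6 = 226.6 → 227
  B: 190 + 0.6×(255−190) = 190 + 39 = 229 → 229
rgb(227, 227, 229) = #E3E3E5.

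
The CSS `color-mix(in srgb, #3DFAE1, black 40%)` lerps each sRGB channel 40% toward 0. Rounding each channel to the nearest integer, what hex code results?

#259687

#3DFAE1 is rgb(61, 250, 225).
Per channel, c → c + 0.4(0 − c):
  R: 61 − 24.4 = 36.6 → 37
  G: 250 + 0.4×(0−250) = 250 − 100 = 150 → 150
  B: 225 − 90 = 135 → 135
rgb(37, 150, 135) = #259687.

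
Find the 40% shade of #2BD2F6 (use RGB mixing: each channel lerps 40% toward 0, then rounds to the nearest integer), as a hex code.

#2BD2F6 is rgb(43, 210, 246).
Per channel, c → c + 0.4(0 − c):
  R: 43 + 0.4×(0−43) = 43 − 17.2 = 25.8 → 26
  G: 210 − 84 = 126 → 126
  B: 246 + 0.4×(0−246) = 246 − 98.4 = 147.6 → 148
rgb(26, 126, 148) = #1A7E94.

#1A7E94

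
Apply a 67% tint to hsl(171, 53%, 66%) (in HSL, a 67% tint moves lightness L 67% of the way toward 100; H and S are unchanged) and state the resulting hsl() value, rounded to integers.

hsl(171, 53%, 89%)

L moves 67% from 66 toward 100: 66 + 22.78 = 88.78 → 89.
H and S are unchanged.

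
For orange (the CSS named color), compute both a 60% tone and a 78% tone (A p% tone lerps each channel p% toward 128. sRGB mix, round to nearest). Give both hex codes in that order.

#B38F4D, #9C8864

CSS orange is rgb(255, 165, 0).
60% tone:
  R: 255 + 0.6×(128−255) = 255 − 76.2 = 178.8 → 179
  G: 165 + 0.6×(128−165) = 165 − 22.2 = 142.8 → 143
  B: 0 + 0.6×(128−0) = 0 + 76.8 = 76.8 → 77
  → #B38F4D
78% tone:
  R: 255 − 99.06 = 155.94 → 156
  G: 165 − 28.86 = 136.14 → 136
  B: 0 + 99.84 = 99.84 → 100
  → #9C8864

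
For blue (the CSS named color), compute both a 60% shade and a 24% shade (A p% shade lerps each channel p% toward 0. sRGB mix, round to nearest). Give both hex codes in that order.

#000066, #0000c2

CSS blue is rgb(0, 0, 255).
60% shade:
  R: 0 + 0.6×(0−0) = 0 + 0 = 0 → 0
  G: 0 + 0 = 0 → 0
  B: 255 + 0.6×(0−255) = 255 − 153 = 102 → 102
  → #000066
24% shade:
  R: 0 + 0.24×(0−0) = 0 + 0 = 0 → 0
  G: 0 + 0.24×(0−0) = 0 + 0 = 0 → 0
  B: 255 − 61.2 = 193.8 → 194
  → #0000c2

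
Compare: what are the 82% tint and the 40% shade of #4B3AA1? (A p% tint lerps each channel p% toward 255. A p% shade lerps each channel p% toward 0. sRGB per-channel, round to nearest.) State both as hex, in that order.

#4B3AA1 is rgb(75, 58, 161).
82% tint:
  R: 75 + 0.82×(255−75) = 75 + 147.6 = 222.6 → 223
  G: 58 + 0.82×(255−58) = 58 + 161.54 = 219.54 → 220
  B: 161 + 77.08 = 238.08 → 238
  → #DFDCEE
40% shade:
  R: 75 + 0.4×(0−75) = 75 − 30 = 45 → 45
  G: 58 + 0.4×(0−58) = 58 − 23.2 = 34.8 → 35
  B: 161 + 0.4×(0−161) = 161 − 64.4 = 96.6 → 97
  → #2D2361

#DFDCEE, #2D2361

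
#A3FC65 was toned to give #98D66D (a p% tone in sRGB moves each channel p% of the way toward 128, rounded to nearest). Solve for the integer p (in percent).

31%

#A3FC65 is rgb(163, 252, 101); #98D66D is rgb(152, 214, 109).
On the G channel (widest range): 214 ≈ 252 + (p/100)(128 − 252), so p ≈ 100×(214 − 252)/(128 − 252) = -3800/-124 = 30.65.
p = 31 reproduces all three channels after rounding.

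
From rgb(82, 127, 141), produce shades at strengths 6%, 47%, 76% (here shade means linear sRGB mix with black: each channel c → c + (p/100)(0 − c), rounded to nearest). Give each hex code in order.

#4d7785, #2b434b, #141e22

6%: (82 − 4.92 = 77.08→77, 127 − 7.62 = 119.38→119, 141 − 8.46 = 132.54→133) → #4d7785
47%: (82 − 38.54 = 43.46→43, 127 − 59.69 = 67.31→67, 141 − 66.27 = 74.73→75) → #2b434b
76%: (82 − 62.32 = 19.68→20, 127 − 96.52 = 30.48→30, 141 − 107.16 = 33.84→34) → #141e22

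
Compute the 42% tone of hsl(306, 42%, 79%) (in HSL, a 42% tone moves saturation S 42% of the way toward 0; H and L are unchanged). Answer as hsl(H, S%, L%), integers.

hsl(306, 24%, 79%)

S moves 42% from 42 toward 0: 42 − 17.64 = 24.36 → 24.
H and L are unchanged.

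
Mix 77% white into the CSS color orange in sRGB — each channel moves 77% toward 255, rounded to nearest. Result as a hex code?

#FFEAC4

CSS orange is rgb(255, 165, 0).
Per channel, c → c + 0.77(255 − c):
  R: 255 + 0.77×(255−255) = 255 + 0 = 255 → 255
  G: 165 + 0.77×(255−165) = 165 + 69.3 = 234.3 → 234
  B: 0 + 0.77×(255−0) = 0 + 196.35 = 196.35 → 196
rgb(255, 234, 196) = #FFEAC4.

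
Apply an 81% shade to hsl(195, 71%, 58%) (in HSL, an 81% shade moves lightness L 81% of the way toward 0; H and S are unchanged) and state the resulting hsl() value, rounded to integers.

L moves 81% from 58 toward 0: 58 − 46.98 = 11.02 → 11.
H and S are unchanged.

hsl(195, 71%, 11%)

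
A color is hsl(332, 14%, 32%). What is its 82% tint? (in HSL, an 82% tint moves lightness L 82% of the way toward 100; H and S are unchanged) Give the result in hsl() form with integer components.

L moves 82% from 32 toward 100: 32 + 55.76 = 87.76 → 88.
H and S are unchanged.

hsl(332, 14%, 88%)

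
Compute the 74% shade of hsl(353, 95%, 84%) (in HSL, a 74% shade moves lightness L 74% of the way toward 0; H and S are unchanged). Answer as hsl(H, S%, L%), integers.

L moves 74% from 84 toward 0: 84 − 62.16 = 21.84 → 22.
H and S are unchanged.

hsl(353, 95%, 22%)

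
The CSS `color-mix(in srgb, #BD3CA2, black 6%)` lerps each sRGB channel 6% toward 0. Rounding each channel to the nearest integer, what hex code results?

#BD3CA2 is rgb(189, 60, 162).
A 6% shade moves each channel 6% toward 0:
  R: 189 + 0.06×(0−189) = 189 − 11.34 = 177.66 → 178
  G: 60 + 0.06×(0−60) = 60 − 3.6 = 56.4 → 56
  B: 162 + 0.06×(0−162) = 162 − 9.72 = 152.28 → 152
rgb(178, 56, 152) = #B23898.

#B23898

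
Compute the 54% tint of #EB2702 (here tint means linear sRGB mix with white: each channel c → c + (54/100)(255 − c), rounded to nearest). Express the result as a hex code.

#EB2702 is rgb(235, 39, 2).
Lerp each channel 54% toward 255:
  R: 235 + 0.54×(255−235) = 235 + 10.8 = 245.8 → 246
  G: 39 + 116.64 = 155.64 → 156
  B: 2 + 0.54×(255−2) = 2 + 136.62 = 138.62 → 139
rgb(246, 156, 139) = #F69C8B.

#F69C8B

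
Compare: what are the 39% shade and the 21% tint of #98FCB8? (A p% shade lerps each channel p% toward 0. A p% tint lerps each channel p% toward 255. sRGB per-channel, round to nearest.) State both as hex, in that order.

#5D9A70, #AEFDC7

#98FCB8 is rgb(152, 252, 184).
39% shade:
  R: 152 − 59.28 = 92.72 → 93
  G: 252 + 0.39×(0−252) = 252 − 98.28 = 153.72 → 154
  B: 184 + 0.39×(0−184) = 184 − 71.76 = 112.24 → 112
  → #5D9A70
21% tint:
  R: 152 + 21.63 = 173.63 → 174
  G: 252 + 0.63 = 252.63 → 253
  B: 184 + 0.21×(255−184) = 184 + 14.91 = 198.91 → 199
  → #AEFDC7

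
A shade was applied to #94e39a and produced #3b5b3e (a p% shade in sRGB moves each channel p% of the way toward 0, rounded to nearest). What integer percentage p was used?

#94e39a is rgb(148, 227, 154); #3b5b3e is rgb(59, 91, 62).
On the G channel (widest range): 91 ≈ 227 + (p/100)(0 − 227), so p ≈ 100×(91 − 227)/(0 − 227) = -13600/-227 = 59.91.
p = 60 reproduces all three channels after rounding.

60%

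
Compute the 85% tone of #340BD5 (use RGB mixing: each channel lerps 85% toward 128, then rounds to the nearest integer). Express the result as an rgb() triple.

rgb(117, 110, 141)

#340BD5 is rgb(52, 11, 213).
Lerp each channel 85% toward 128:
  R: 52 + 0.85×(128−52) = 52 + 64.6 = 116.6 → 117
  G: 11 + 0.85×(128−11) = 11 + 99.45 = 110.45 → 110
  B: 213 − 72.25 = 140.75 → 141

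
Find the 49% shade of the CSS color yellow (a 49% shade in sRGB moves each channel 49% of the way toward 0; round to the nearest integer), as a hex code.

#828200

CSS yellow is rgb(255, 255, 0).
Lerp each channel 49% toward 0:
  R: 255 − 124.95 = 130.05 → 130
  G: 255 + 0.49×(0−255) = 255 − 124.95 = 130.05 → 130
  B: 0 + 0 = 0 → 0
rgb(130, 130, 0) = #828200.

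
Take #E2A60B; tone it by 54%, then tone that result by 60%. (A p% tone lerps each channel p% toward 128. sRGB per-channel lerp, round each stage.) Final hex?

#E2A60B is rgb(226, 166, 11).
A 54% tone moves each channel 54% toward 128:
  R: 226 − 52.92 = 173.08 → 173
  G: 166 + 0.54×(128−166) = 166 − 20.52 = 145.48 → 145
  B: 11 + 0.54×(128−11) = 11 + 63.18 = 74.18 → 74
After the tone: rgb(173, 145, 74) = #AD914A.
Lerp each channel 60% toward 128:
  R: 173 − 27 = 146 → 146
  G: 145 + 0.6×(128−145) = 145 − 10.2 = 134.8 → 135
  B: 74 + 0.6×(128−74) = 74 + 32.4 = 106.4 → 106
rgb(146, 135, 106) = #92876A.

#92876A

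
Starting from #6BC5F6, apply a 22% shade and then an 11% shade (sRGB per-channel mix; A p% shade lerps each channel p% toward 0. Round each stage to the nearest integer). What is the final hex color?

#6BC5F6 is rgb(107, 197, 246).
Per channel, c → c + 0.22(0 − c):
  R: 107 + 0.22×(0−107) = 107 − 23.54 = 83.46 → 83
  G: 197 − 43.34 = 153.66 → 154
  B: 246 + 0.22×(0−246) = 246 − 54.12 = 191.88 → 192
After the shade: rgb(83, 154, 192) = #539AC0.
Lerp each channel 11% toward 0:
  R: 83 + 0.11×(0−83) = 83 − 9.13 = 73.87 → 74
  G: 154 + 0.11×(0−154) = 154 − 16.94 = 137.06 → 137
  B: 192 + 0.11×(0−192) = 192 − 21.12 = 170.88 → 171
rgb(74, 137, 171) = #4A89AB.

#4A89AB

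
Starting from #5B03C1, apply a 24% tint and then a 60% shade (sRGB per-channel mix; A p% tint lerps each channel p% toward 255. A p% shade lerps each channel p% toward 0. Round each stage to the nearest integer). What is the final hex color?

#341953

#5B03C1 is rgb(91, 3, 193).
A 24% tint moves each channel 24% toward 255:
  R: 91 + 0.24×(255−91) = 91 + 39.36 = 130.36 → 130
  G: 3 + 60.48 = 63.48 → 63
  B: 193 + 14.88 = 207.88 → 208
After the tint: rgb(130, 63, 208) = #823FD0.
Lerp each channel 60% toward 0:
  R: 130 + 0.6×(0−130) = 130 − 78 = 52 → 52
  G: 63 + 0.6×(0−63) = 63 − 37.8 = 25.2 → 25
  B: 208 − 124.8 = 83.2 → 83
rgb(52, 25, 83) = #341953.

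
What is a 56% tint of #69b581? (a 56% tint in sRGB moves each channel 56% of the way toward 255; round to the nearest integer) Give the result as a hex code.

#bddec8

#69b581 is rgb(105, 181, 129).
Per channel, c → c + 0.56(255 − c):
  R: 105 + 84 = 189 → 189
  G: 181 + 0.56×(255−181) = 181 + 41.44 = 222.44 → 222
  B: 129 + 70.56 = 199.56 → 200
rgb(189, 222, 200) = #bddec8.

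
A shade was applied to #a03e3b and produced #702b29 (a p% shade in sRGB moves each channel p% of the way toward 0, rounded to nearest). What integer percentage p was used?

30%

#a03e3b is rgb(160, 62, 59); #702b29 is rgb(112, 43, 41).
On the R channel (widest range): 112 ≈ 160 + (p/100)(0 − 160), so p ≈ 100×(112 − 160)/(0 − 160) = -4800/-160 = 30.00.
p = 30 reproduces all three channels after rounding.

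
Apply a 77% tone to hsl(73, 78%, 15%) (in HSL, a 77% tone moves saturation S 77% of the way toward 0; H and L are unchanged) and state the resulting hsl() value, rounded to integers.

hsl(73, 18%, 15%)

S moves 77% from 78 toward 0: 78 − 60.06 = 17.94 → 18.
H and L are unchanged.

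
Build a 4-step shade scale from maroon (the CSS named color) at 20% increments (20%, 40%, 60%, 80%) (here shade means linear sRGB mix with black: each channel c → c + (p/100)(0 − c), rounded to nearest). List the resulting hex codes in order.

#660000, #4d0000, #330000, #1a0000

CSS maroon is rgb(128, 0, 0).
20%: (128 − 25.6 = 102.4→102, 0→0, 0→0) → #660000
40%: (128 − 51.2 = 76.8→77, 0→0, 0→0) → #4d0000
60%: (128 − 76.8 = 51.2→51, 0→0, 0→0) → #330000
80%: (128 − 102.4 = 25.6→26, 0→0, 0→0) → #1a0000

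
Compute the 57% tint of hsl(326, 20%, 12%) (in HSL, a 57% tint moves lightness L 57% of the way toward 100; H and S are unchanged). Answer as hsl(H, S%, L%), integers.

hsl(326, 20%, 62%)

L moves 57% from 12 toward 100: 12 + 50.16 = 62.16 → 62.
H and S are unchanged.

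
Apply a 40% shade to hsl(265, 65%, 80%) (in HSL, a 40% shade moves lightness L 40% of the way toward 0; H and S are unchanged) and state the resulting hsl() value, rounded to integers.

L moves 40% from 80 toward 0: 80 − 32 = 48 → 48.
H and S are unchanged.

hsl(265, 65%, 48%)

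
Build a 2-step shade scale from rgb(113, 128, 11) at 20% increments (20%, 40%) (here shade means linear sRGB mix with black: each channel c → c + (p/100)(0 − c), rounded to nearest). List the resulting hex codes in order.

20%: (113 − 22.6 = 90.4→90, 128 − 25.6 = 102.4→102, 11 − 2.2 = 8.8→9) → #5a6609
40%: (113 − 45.2 = 67.8→68, 128 − 51.2 = 76.8→77, 11 − 4.4 = 6.6→7) → #444d07

#5a6609, #444d07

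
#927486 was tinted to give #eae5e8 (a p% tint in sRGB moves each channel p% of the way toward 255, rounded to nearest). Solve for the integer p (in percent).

#927486 is rgb(146, 116, 134); #eae5e8 is rgb(234, 229, 232).
On the G channel (widest range): 229 ≈ 116 + (p/100)(255 − 116), so p ≈ 100×(229 − 116)/(255 − 116) = 11300/139 = 81.29.
p = 81 reproduces all three channels after rounding.

81%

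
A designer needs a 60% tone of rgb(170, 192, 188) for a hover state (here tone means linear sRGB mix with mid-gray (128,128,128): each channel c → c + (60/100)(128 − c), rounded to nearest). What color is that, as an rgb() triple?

rgb(145, 154, 152)

Lerp each channel 60% toward 128:
  R: 170 − 25.2 = 144.8 → 145
  G: 192 + 0.6×(128−192) = 192 − 38.4 = 153.6 → 154
  B: 188 + 0.6×(128−188) = 188 − 36 = 152 → 152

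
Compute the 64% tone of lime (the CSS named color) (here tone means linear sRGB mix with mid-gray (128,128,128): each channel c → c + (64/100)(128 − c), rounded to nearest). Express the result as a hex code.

CSS lime is rgb(0, 255, 0).
Lerp each channel 64% toward 128:
  R: 0 + 0.64×(128−0) = 0 + 81.92 = 81.92 → 82
  G: 255 + 0.64×(128−255) = 255 − 81.28 = 173.72 → 174
  B: 0 + 81.92 = 81.92 → 82
rgb(82, 174, 82) = #52AE52.

#52AE52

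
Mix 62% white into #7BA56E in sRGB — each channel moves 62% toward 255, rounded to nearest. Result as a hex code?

#7BA56E is rgb(123, 165, 110).
Per channel, c → c + 0.62(255 − c):
  R: 123 + 0.62×(255−123) = 123 + 81.84 = 204.84 → 205
  G: 165 + 0.62×(255−165) = 165 + 55.8 = 220.8 → 221
  B: 110 + 0.62×(255−110) = 110 + 89.9 = 199.9 → 200
rgb(205, 221, 200) = #CDDDC8.

#CDDDC8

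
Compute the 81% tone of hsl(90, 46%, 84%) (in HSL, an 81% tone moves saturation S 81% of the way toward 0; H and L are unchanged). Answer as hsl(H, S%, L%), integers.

hsl(90, 9%, 84%)

S moves 81% from 46 toward 0: 46 − 37.26 = 8.74 → 9.
H and L are unchanged.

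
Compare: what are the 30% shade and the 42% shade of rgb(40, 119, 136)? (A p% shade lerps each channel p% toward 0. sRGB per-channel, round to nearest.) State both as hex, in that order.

#1c535f, #17454f

30% shade:
  R: 40 + 0.3×(0−40) = 40 − 12 = 28 → 28
  G: 119 + 0.3×(0−119) = 119 − 35.7 = 83.3 → 83
  B: 136 + 0.3×(0−136) = 136 − 40.8 = 95.2 → 95
  → #1c535f
42% shade:
  R: 40 − 16.8 = 23.2 → 23
  G: 119 + 0.42×(0−119) = 119 − 49.98 = 69.02 → 69
  B: 136 − 57.12 = 78.88 → 79
  → #17454f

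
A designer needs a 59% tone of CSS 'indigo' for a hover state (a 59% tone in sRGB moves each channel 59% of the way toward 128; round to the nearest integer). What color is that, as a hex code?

#6A4C81

CSS indigo is rgb(75, 0, 130).
A 59% tone moves each channel 59% toward 128:
  R: 75 + 0.59×(128−75) = 75 + 31.27 = 106.27 → 106
  G: 0 + 75.52 = 75.52 → 76
  B: 130 + 0.59×(128−130) = 130 − 1.18 = 128.82 → 129
rgb(106, 76, 129) = #6A4C81.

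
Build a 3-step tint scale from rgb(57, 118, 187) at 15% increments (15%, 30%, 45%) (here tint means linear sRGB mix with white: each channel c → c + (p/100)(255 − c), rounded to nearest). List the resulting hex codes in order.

15%: (57 + 29.7 = 86.7→87, 118 + 20.55 = 138.55→139, 187 + 10.2 = 197.2→197) → #578BC5
30%: (57 + 59.4 = 116.4→116, 118 + 41.1 = 159.1→159, 187 + 20.4 = 207.4→207) → #749FCF
45%: (57 + 89.1 = 146.1→146, 118 + 61.65 = 179.65→180, 187 + 30.6 = 217.6→218) → #92B4DA

#578BC5, #749FCF, #92B4DA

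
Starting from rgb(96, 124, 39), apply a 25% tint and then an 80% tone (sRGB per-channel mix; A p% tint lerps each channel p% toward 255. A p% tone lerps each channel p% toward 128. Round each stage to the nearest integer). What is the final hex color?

#828679

Per channel, c → c + 0.25(255 − c):
  R: 96 + 0.25×(255−96) = 96 + 39.75 = 135.75 → 136
  G: 124 + 0.25×(255−124) = 124 + 32.75 = 156.75 → 157
  B: 39 + 0.25×(255−39) = 39 + 54 = 93 → 93
After the tint: rgb(136, 157, 93) = #889D5D.
Lerp each channel 80% toward 128:
  R: 136 − 6.4 = 129.6 → 130
  G: 157 + 0.8×(128−157) = 157 − 23.2 = 133.8 → 134
  B: 93 + 0.8×(128−93) = 93 + 28 = 121 → 121
rgb(130, 134, 121) = #828679.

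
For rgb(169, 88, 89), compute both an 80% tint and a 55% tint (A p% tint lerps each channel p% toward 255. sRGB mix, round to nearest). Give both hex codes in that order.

#eedede, #d8b4b4

80% tint:
  R: 169 + 68.8 = 237.8 → 238
  G: 88 + 133.6 = 221.6 → 222
  B: 89 + 0.8×(255−89) = 89 + 132.8 = 221.8 → 222
  → #eedede
55% tint:
  R: 169 + 0.55×(255−169) = 169 + 47.3 = 216.3 → 216
  G: 88 + 91.85 = 179.85 → 180
  B: 89 + 0.55×(255−89) = 89 + 91.3 = 180.3 → 180
  → #d8b4b4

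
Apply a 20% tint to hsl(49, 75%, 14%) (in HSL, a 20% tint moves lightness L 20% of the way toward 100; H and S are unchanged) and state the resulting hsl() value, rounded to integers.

hsl(49, 75%, 31%)

L moves 20% from 14 toward 100: 14 + 17.2 = 31.2 → 31.
H and S are unchanged.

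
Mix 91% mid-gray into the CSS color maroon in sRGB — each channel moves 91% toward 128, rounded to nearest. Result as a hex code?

#807474

CSS maroon is rgb(128, 0, 0).
A 91% tone moves each channel 91% toward 128:
  R: 128 + 0 = 128 → 128
  G: 0 + 0.91×(128−0) = 0 + 116.48 = 116.48 → 116
  B: 0 + 0.91×(128−0) = 0 + 116.48 = 116.48 → 116
rgb(128, 116, 116) = #807474.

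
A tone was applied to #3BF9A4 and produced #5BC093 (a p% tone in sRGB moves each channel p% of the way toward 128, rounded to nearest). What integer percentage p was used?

#3BF9A4 is rgb(59, 249, 164); #5BC093 is rgb(91, 192, 147).
On the G channel (widest range): 192 ≈ 249 + (p/100)(128 − 249), so p ≈ 100×(192 − 249)/(128 − 249) = -5700/-121 = 47.11.
p = 47 reproduces all three channels after rounding.

47%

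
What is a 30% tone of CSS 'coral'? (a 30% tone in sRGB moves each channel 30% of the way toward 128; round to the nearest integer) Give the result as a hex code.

CSS coral is rgb(255, 127, 80).
A 30% tone moves each channel 30% toward 128:
  R: 255 + 0.3×(128−255) = 255 − 38.1 = 216.9 → 217
  G: 127 + 0.3×(128−127) = 127 + 0.3 = 127.3 → 127
  B: 80 + 0.3×(128−80) = 80 + 14.4 = 94.4 → 94
rgb(217, 127, 94) = #D97F5E.

#D97F5E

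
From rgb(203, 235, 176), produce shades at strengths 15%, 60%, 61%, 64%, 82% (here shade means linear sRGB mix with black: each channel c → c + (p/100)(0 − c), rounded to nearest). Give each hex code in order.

15%: (203 − 30.45 = 172.55→173, 235 − 35.25 = 199.75→200, 176 − 26.4 = 149.6→150) → #ADC896
60%: (203 − 121.8 = 81.2→81, 235 − 141 = 94→94, 176 − 105.6 = 70.4→70) → #515E46
61%: (203 − 123.83 = 79.17→79, 235 − 143.35 = 91.65→92, 176 − 107.36 = 68.64→69) → #4F5C45
64%: (203 − 129.92 = 73.08→73, 235 − 150.4 = 84.6→85, 176 − 112.64 = 63.36→63) → #49553F
82%: (203 − 166.46 = 36.54→37, 235 − 192.7 = 42.3→42, 176 − 144.32 = 31.68→32) → #252A20

#ADC896, #515E46, #4F5C45, #49553F, #252A20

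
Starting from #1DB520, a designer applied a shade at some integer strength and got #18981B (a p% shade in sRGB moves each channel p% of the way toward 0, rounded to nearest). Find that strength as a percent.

#1DB520 is rgb(29, 181, 32); #18981B is rgb(24, 152, 27).
On the G channel (widest range): 152 ≈ 181 + (p/100)(0 − 181), so p ≈ 100×(152 − 181)/(0 − 181) = -2900/-181 = 16.02.
p = 16 reproduces all three channels after rounding.

16%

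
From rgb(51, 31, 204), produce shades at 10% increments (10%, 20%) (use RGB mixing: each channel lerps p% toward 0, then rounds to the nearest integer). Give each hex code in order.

#2E1CB8, #2919A3

10%: (51 − 5.1 = 45.9→46, 31 − 3.1 = 27.9→28, 204 − 20.4 = 183.6→184) → #2E1CB8
20%: (51 − 10.2 = 40.8→41, 31 − 6.2 = 24.8→25, 204 − 40.8 = 163.2→163) → #2919A3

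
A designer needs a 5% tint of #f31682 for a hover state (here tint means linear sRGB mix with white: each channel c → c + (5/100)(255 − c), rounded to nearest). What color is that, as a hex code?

#f31682 is rgb(243, 22, 130).
Lerp each channel 5% toward 255:
  R: 243 + 0.6 = 243.6 → 244
  G: 22 + 11.65 = 33.65 → 34
  B: 130 + 6.25 = 136.25 → 136
rgb(244, 34, 136) = #f42288.

#f42288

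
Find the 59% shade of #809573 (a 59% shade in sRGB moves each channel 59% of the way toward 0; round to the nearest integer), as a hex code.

#343d2f

#809573 is rgb(128, 149, 115).
A 59% shade moves each channel 59% toward 0:
  R: 128 − 75.52 = 52.48 → 52
  G: 149 − 87.91 = 61.09 → 61
  B: 115 + 0.59×(0−115) = 115 − 67.85 = 47.15 → 47
rgb(52, 61, 47) = #343d2f.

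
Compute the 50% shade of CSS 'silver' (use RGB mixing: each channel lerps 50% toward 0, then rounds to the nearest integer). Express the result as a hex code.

CSS silver is rgb(192, 192, 192).
A 50% shade moves each channel 50% toward 0:
  R: 192 − 96 = 96 → 96
  G: 192 + 0.5×(0−192) = 192 − 96 = 96 → 96
  B: 192 + 0.5×(0−192) = 192 − 96 = 96 → 96
rgb(96, 96, 96) = #606060.

#606060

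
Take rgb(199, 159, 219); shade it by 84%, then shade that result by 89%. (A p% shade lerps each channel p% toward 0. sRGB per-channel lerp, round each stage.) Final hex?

An 84% shade moves each channel 84% toward 0:
  R: 199 + 0.84×(0−199) = 199 − 167.16 = 31.84 → 32
  G: 159 − 133.56 = 25.44 → 25
  B: 219 + 0.84×(0−219) = 219 − 183.96 = 35.04 → 35
After the shade: rgb(32, 25, 35) = #201923.
An 89% shade moves each channel 89% toward 0:
  R: 32 + 0.89×(0−32) = 32 − 28.48 = 3.52 → 4
  G: 25 + 0.89×(0−25) = 25 − 22.25 = 2.75 → 3
  B: 35 + 0.89×(0−35) = 35 − 31.15 = 3.85 → 4
rgb(4, 3, 4) = #040304.

#040304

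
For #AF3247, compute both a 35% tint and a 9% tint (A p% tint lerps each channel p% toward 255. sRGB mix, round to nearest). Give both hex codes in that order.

#CB7A87, #B64458

#AF3247 is rgb(175, 50, 71).
35% tint:
  R: 175 + 0.35×(255−175) = 175 + 28 = 203 → 203
  G: 50 + 71.75 = 121.75 → 122
  B: 71 + 0.35×(255−71) = 71 + 64.4 = 135.4 → 135
  → #CB7A87
9% tint:
  R: 175 + 7.2 = 182.2 → 182
  G: 50 + 0.09×(255−50) = 50 + 18.45 = 68.45 → 68
  B: 71 + 0.09×(255−71) = 71 + 16.56 = 87.56 → 88
  → #B64458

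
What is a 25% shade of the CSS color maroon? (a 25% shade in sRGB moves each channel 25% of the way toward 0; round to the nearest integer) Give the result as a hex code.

CSS maroon is rgb(128, 0, 0).
Per channel, c → c + 0.25(0 − c):
  R: 128 + 0.25×(0−128) = 128 − 32 = 96 → 96
  G: 0 + 0.25×(0−0) = 0 + 0 = 0 → 0
  B: 0 + 0.25×(0−0) = 0 + 0 = 0 → 0
rgb(96, 0, 0) = #600000.

#600000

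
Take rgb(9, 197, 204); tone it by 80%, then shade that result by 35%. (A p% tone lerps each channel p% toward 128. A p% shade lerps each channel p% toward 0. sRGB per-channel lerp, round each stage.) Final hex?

Lerp each channel 80% toward 128:
  R: 9 + 95.2 = 104.2 → 104
  G: 197 + 0.8×(128−197) = 197 − 55.2 = 141.8 → 142
  B: 204 + 0.8×(128−204) = 204 − 60.8 = 143.2 → 143
After the tone: rgb(104, 142, 143) = #688E8F.
Lerp each channel 35% toward 0:
  R: 104 + 0.35×(0−104) = 104 − 36.4 = 67.6 → 68
  G: 142 + 0.35×(0−142) = 142 − 49.7 = 92.3 → 92
  B: 143 + 0.35×(0−143) = 143 − 50.05 = 92.95 → 93
rgb(68, 92, 93) = #445C5D.

#445C5D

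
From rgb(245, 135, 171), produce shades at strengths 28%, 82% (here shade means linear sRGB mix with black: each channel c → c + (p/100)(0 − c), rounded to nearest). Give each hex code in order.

28%: (245 − 68.6 = 176.4→176, 135 − 37.8 = 97.2→97, 171 − 47.88 = 123.12→123) → #b0617b
82%: (245 − 200.9 = 44.1→44, 135 − 110.7 = 24.3→24, 171 − 140.22 = 30.78→31) → #2c181f

#b0617b, #2c181f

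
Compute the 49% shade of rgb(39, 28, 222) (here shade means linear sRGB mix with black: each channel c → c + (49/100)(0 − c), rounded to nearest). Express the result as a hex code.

Lerp each channel 49% toward 0:
  R: 39 + 0.49×(0−39) = 39 − 19.11 = 19.89 → 20
  G: 28 − 13.72 = 14.28 → 14
  B: 222 + 0.49×(0−222) = 222 − 108.78 = 113.22 → 113
rgb(20, 14, 113) = #140E71.

#140E71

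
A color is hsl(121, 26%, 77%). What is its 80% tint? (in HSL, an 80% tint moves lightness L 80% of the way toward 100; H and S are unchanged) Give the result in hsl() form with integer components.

hsl(121, 26%, 95%)

L moves 80% from 77 toward 100: 77 + 18.4 = 95.4 → 95.
H and S are unchanged.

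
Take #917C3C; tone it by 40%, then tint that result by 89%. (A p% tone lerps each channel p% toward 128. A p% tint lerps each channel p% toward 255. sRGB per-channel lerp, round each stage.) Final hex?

#917C3C is rgb(145, 124, 60).
Lerp each channel 40% toward 128:
  R: 145 + 0.4×(128−145) = 145 − 6.8 = 138.2 → 138
  G: 124 + 0.4×(128−124) = 124 + 1.6 = 125.6 → 126
  B: 60 + 0.4×(128−60) = 60 + 27.2 = 87.2 → 87
After the tone: rgb(138, 126, 87) = #8A7E57.
Per channel, c → c + 0.89(255 − c):
  R: 138 + 104.13 = 242.13 → 242
  G: 126 + 114.81 = 240.81 → 241
  B: 87 + 0.89×(255−87) = 87 + 149.52 = 236.52 → 237
rgb(242, 241, 237) = #F2F1ED.

#F2F1ED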